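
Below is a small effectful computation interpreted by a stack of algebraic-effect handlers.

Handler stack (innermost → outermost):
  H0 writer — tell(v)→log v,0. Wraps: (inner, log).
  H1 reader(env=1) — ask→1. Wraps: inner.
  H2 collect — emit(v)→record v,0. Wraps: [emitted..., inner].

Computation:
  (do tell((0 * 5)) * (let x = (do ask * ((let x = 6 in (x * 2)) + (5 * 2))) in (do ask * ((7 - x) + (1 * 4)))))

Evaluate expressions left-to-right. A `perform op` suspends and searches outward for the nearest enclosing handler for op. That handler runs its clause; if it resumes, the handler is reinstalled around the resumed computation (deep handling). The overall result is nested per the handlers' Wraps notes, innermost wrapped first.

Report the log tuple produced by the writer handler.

Answer: (0)

Evaluation trace:
tell(0) @ H0 ⇒ log+=0
ask @ H1 ⇒ 1
ask @ H1 ⇒ 1
H0 returns (0, (0))
H1 returns (0, (0))
H2 returns [(0, (0))]
= [(0, (0))]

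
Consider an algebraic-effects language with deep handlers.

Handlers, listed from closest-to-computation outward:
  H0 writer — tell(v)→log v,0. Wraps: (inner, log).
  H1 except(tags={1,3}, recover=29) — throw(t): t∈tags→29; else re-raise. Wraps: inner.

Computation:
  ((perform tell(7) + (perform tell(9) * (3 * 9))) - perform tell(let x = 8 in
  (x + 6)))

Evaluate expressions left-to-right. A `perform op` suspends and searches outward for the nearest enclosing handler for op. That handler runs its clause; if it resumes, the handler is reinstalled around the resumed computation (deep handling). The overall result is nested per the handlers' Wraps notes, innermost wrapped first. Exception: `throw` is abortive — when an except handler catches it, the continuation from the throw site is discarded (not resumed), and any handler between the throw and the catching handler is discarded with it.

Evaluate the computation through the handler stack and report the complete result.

Evaluation trace:
tell(7) @ H0 ⇒ log+=7
tell(9) @ H0 ⇒ log+=9
tell(14) @ H0 ⇒ log+=14
H0 returns (0, (7, 9, 14))
H1 returns (0, (7, 9, 14))
= (0, (7, 9, 14))

Answer: (0, (7, 9, 14))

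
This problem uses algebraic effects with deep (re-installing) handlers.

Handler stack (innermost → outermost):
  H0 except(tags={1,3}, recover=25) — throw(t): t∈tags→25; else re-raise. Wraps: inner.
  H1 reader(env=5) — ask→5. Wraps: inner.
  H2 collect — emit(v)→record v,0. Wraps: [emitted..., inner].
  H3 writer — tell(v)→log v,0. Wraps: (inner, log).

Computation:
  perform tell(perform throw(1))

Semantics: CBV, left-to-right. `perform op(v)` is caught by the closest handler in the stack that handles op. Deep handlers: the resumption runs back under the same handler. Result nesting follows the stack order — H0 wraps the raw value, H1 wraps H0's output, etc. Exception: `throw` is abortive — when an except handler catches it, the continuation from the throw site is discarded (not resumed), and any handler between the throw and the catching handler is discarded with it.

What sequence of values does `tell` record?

Working:
throw(1) @ H0 caught ⇒ 25
H1 returns 25
H2 returns [25]
H3 returns ([25], ())
= ([25], ())

Answer: ()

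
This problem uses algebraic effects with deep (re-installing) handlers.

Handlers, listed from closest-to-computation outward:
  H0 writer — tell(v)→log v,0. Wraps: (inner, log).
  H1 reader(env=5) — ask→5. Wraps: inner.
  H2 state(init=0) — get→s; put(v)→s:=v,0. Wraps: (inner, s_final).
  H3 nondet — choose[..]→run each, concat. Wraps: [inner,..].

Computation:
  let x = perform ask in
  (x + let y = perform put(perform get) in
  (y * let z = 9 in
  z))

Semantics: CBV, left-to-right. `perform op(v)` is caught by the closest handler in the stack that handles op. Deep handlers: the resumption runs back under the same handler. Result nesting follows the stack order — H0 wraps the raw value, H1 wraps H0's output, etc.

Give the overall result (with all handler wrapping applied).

Evaluation trace:
ask @ H1 ⇒ 5
get @ H2 ⇒ 0
put(0) @ H2 ⇒ s:=0
H0 returns (5, ())
H1 returns (5, ())
H2 returns ((5, ()), 0)
H3 returns [((5, ()), 0)]
= [((5, ()), 0)]

Answer: [((5, ()), 0)]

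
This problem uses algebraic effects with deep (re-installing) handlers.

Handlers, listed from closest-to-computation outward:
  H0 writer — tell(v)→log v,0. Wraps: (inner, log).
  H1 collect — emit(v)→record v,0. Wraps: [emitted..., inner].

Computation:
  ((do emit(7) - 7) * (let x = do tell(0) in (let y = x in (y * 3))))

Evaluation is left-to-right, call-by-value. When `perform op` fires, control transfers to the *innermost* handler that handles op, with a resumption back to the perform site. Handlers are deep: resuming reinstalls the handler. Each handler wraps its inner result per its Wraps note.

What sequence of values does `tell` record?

Evaluation trace:
emit(7) @ H1 ⇒ out+=7
tell(0) @ H0 ⇒ log+=0
H0 returns (0, (0))
H1 returns [7, (0, (0))]
= [7, (0, (0))]

Answer: (0)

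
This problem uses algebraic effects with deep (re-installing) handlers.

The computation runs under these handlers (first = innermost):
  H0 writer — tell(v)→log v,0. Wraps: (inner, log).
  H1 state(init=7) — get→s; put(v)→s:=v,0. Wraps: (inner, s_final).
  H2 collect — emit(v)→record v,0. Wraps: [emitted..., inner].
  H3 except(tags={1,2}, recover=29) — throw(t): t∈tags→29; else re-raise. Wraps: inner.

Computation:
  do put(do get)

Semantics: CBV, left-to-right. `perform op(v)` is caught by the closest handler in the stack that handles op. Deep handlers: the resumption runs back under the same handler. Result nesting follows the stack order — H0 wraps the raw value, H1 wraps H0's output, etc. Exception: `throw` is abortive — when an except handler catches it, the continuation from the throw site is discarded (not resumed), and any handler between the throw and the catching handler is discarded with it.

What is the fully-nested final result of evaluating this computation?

Step-by-step:
get @ H1 ⇒ 7
put(7) @ H1 ⇒ s:=7
H0 returns (0, ())
H1 returns ((0, ()), 7)
H2 returns [((0, ()), 7)]
H3 returns [((0, ()), 7)]
= [((0, ()), 7)]

Answer: [((0, ()), 7)]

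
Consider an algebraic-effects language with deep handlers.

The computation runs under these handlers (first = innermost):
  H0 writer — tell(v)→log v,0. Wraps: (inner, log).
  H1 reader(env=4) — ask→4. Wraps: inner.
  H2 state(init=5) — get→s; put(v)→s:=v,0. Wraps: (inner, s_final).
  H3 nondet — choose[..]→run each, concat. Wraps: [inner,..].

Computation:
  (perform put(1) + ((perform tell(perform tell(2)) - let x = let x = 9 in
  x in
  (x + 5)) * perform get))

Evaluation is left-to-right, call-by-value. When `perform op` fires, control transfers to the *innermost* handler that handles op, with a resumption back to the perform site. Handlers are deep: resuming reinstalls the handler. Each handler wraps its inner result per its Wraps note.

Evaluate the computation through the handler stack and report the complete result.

Evaluation trace:
put(1) @ H2 ⇒ s:=1
tell(2) @ H0 ⇒ log+=2
tell(0) @ H0 ⇒ log+=0
get @ H2 ⇒ 1
H0 returns (-14, (2, 0))
H1 returns (-14, (2, 0))
H2 returns ((-14, (2, 0)), 1)
H3 returns [((-14, (2, 0)), 1)]
= [((-14, (2, 0)), 1)]

Answer: [((-14, (2, 0)), 1)]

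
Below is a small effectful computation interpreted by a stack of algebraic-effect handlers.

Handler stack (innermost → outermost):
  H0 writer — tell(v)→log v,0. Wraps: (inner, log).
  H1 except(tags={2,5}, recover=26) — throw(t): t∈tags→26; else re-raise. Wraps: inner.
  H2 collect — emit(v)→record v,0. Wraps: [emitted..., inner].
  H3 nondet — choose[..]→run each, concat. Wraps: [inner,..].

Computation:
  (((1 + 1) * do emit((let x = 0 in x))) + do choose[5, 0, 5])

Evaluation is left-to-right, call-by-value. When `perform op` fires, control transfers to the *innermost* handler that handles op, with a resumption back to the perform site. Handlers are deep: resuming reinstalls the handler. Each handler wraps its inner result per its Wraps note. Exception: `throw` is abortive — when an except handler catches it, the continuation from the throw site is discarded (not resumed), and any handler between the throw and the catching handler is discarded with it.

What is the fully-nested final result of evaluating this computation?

Step-by-step:
emit(0) @ H2 ⇒ out+=0
choose[5, 0, 5] @ H3
  branch[0] choose=5:
    H0 returns (5, ())
    H1 returns (5, ())
    H2 returns [0, (5, ())]
    H3 returns [[0, (5, ())]]
  branch[1] choose=0:
    H0 returns (0, ())
    H1 returns (0, ())
    H2 returns [0, (0, ())]
    H3 returns [[0, (0, ())]]
  branch[2] choose=5:
    H0 returns (5, ())
    H1 returns (5, ())
    H2 returns [0, (5, ())]
    H3 returns [[0, (5, ())]]
= [[0, (5, ())], [0, (0, ())], [0, (5, ())]]

Answer: [[0, (5, ())], [0, (0, ())], [0, (5, ())]]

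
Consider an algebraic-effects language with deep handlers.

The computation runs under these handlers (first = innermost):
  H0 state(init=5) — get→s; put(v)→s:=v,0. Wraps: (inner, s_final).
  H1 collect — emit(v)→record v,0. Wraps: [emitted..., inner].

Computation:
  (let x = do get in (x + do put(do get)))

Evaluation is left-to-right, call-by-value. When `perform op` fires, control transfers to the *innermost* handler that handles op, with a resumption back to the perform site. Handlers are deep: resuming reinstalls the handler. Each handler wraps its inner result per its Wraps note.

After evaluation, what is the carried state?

Answer: 5

Step-by-step:
get @ H0 ⇒ 5
get @ H0 ⇒ 5
put(5) @ H0 ⇒ s:=5
H0 returns (5, 5)
H1 returns [(5, 5)]
= [(5, 5)]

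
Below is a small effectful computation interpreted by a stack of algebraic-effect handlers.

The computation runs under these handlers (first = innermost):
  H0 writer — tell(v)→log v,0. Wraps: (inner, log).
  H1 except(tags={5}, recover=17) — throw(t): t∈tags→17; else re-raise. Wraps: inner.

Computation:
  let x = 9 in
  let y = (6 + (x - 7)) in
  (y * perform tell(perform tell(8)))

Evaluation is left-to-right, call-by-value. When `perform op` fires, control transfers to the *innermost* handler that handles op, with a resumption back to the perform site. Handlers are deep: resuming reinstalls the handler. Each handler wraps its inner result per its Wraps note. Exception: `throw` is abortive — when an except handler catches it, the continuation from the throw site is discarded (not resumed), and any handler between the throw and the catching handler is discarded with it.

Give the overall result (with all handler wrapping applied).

Step-by-step:
tell(8) @ H0 ⇒ log+=8
tell(0) @ H0 ⇒ log+=0
H0 returns (0, (8, 0))
H1 returns (0, (8, 0))
= (0, (8, 0))

Answer: (0, (8, 0))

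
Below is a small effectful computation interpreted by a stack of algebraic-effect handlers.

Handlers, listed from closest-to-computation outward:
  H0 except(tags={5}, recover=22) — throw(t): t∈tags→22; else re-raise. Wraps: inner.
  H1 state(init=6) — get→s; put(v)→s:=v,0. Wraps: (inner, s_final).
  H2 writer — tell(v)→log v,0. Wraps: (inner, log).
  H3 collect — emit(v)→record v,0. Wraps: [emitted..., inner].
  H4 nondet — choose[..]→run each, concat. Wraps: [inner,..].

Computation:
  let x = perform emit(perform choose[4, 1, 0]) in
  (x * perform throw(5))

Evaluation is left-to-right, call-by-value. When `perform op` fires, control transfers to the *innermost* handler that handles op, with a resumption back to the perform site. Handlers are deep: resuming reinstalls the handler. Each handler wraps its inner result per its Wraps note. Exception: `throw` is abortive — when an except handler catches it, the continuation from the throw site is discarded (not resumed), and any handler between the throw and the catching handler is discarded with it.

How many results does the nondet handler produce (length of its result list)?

Answer: 3

Working:
choose[4, 1, 0] @ H4
  branch[0] choose=4:
    emit(4) @ H3 ⇒ out+=4
    throw(5) @ H0 caught ⇒ 22
    H1 returns (22, 6)
    H2 returns ((22, 6), ())
    H3 returns [4, ((22, 6), ())]
    H4 returns [[4, ((22, 6), ())]]
  branch[1] choose=1:
    emit(1) @ H3 ⇒ out+=1
    throw(5) @ H0 caught ⇒ 22
    H1 returns (22, 6)
    H2 returns ((22, 6), ())
    H3 returns [1, ((22, 6), ())]
    H4 returns [[1, ((22, 6), ())]]
  branch[2] choose=0:
    emit(0) @ H3 ⇒ out+=0
    throw(5) @ H0 caught ⇒ 22
    H1 returns (22, 6)
    H2 returns ((22, 6), ())
    H3 returns [0, ((22, 6), ())]
    H4 returns [[0, ((22, 6), ())]]
= [[4, ((22, 6), ())], [1, ((22, 6), ())], [0, ((22, 6), ())]]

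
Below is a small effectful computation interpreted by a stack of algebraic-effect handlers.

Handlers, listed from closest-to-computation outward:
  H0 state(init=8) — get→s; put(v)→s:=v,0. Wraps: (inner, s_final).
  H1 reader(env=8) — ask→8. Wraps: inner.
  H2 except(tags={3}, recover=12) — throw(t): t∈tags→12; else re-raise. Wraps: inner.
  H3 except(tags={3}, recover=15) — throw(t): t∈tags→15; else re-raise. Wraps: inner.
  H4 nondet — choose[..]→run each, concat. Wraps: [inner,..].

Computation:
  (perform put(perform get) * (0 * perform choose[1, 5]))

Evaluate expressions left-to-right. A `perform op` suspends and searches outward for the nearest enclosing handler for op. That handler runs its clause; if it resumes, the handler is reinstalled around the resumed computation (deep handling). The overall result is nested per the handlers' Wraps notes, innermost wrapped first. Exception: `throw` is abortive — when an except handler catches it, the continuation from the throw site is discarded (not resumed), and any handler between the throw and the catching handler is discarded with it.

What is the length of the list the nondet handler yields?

Answer: 2

Evaluation trace:
get @ H0 ⇒ 8
put(8) @ H0 ⇒ s:=8
choose[1, 5] @ H4
  branch[0] choose=1:
    H0 returns (0, 8)
    H1 returns (0, 8)
    H2 returns (0, 8)
    H3 returns (0, 8)
    H4 returns [(0, 8)]
  branch[1] choose=5:
    H0 returns (0, 8)
    H1 returns (0, 8)
    H2 returns (0, 8)
    H3 returns (0, 8)
    H4 returns [(0, 8)]
= [(0, 8), (0, 8)]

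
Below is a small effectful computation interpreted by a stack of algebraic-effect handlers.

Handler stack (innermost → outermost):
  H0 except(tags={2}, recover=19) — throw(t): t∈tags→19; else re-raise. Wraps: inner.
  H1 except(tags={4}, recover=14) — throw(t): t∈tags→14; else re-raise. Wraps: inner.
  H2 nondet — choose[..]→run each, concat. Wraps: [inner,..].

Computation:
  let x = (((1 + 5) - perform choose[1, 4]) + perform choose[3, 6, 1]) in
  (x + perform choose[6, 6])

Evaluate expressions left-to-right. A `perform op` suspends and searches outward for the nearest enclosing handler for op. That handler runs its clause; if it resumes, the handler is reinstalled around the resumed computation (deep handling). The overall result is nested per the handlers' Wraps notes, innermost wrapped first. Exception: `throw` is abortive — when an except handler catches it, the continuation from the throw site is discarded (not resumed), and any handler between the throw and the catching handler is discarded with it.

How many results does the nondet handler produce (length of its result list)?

Answer: 12

Evaluation trace:
choose[1, 4] @ H2
  branch[0] choose=1:
    choose[3, 6, 1] @ H2
      branch[0] choose=3:
        choose[6, 6] @ H2
          branch[0] choose=6:
            H0 returns 14
            H1 returns 14
            H2 returns [14]
          branch[1] choose=6:
            H0 returns 14
            H1 returns 14
            H2 returns [14]
      branch[1] choose=6:
        choose[6, 6] @ H2
          branch[0] choose=6:
            H0 returns 17
            H1 returns 17
            H2 returns [17]
          branch[1] choose=6:
            H0 returns 17
            H1 returns 17
            H2 returns [17]
      branch[2] choose=1:
        choose[6, 6] @ H2
          branch[0] choose=6:
            H0 returns 12
            H1 returns 12
            H2 returns [12]
          branch[1] choose=6:
            H0 returns 12
            H1 returns 12
            H2 returns [12]
  branch[1] choose=4:
    choose[3, 6, 1] @ H2
      branch[0] choose=3:
        choose[6, 6] @ H2
          branch[0] choose=6:
            H0 returns 11
            H1 returns 11
            H2 returns [11]
          branch[1] choose=6:
            H0 returns 11
            H1 returns 11
            H2 returns [11]
      branch[1] choose=6:
        choose[6, 6] @ H2
          branch[0] choose=6:
            H0 returns 14
            H1 returns 14
            H2 returns [14]
          branch[1] choose=6:
            H0 returns 14
            H1 returns 14
            H2 returns [14]
      branch[2] choose=1:
        choose[6, 6] @ H2
          branch[0] choose=6:
            H0 returns 9
            H1 returns 9
            H2 returns [9]
          branch[1] choose=6:
            H0 returns 9
            H1 returns 9
            H2 returns [9]
= [14, 14, 17, 17, 12, 12, 11, 11, 14, 14, 9, 9]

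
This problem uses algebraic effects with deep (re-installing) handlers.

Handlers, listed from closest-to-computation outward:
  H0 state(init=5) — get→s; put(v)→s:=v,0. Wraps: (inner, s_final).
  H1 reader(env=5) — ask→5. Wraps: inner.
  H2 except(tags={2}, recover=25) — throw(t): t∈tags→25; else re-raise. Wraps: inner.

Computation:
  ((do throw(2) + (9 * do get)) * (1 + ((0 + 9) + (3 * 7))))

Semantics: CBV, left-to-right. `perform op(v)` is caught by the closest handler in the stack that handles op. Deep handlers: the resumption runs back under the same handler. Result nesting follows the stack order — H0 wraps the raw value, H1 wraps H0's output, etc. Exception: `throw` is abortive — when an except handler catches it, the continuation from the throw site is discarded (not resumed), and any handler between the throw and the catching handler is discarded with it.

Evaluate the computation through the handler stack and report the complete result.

Working:
throw(2) @ H2 caught ⇒ 25
= 25

Answer: 25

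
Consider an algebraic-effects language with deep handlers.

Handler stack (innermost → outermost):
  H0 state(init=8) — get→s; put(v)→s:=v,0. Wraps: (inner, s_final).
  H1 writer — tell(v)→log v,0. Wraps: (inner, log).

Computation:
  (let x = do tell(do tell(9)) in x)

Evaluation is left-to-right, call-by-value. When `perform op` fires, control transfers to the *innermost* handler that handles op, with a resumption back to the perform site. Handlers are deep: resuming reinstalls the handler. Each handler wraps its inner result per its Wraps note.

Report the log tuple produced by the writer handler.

Answer: (9, 0)

Working:
tell(9) @ H1 ⇒ log+=9
tell(0) @ H1 ⇒ log+=0
H0 returns (0, 8)
H1 returns ((0, 8), (9, 0))
= ((0, 8), (9, 0))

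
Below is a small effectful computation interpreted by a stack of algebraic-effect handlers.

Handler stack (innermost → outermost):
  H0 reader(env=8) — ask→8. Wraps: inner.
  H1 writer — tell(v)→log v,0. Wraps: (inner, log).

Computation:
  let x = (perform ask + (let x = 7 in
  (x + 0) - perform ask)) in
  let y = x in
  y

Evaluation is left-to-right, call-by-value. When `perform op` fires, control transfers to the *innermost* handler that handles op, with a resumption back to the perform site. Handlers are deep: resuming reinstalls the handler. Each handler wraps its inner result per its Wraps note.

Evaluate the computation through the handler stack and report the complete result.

Answer: (7, ())

Step-by-step:
ask @ H0 ⇒ 8
ask @ H0 ⇒ 8
H0 returns 7
H1 returns (7, ())
= (7, ())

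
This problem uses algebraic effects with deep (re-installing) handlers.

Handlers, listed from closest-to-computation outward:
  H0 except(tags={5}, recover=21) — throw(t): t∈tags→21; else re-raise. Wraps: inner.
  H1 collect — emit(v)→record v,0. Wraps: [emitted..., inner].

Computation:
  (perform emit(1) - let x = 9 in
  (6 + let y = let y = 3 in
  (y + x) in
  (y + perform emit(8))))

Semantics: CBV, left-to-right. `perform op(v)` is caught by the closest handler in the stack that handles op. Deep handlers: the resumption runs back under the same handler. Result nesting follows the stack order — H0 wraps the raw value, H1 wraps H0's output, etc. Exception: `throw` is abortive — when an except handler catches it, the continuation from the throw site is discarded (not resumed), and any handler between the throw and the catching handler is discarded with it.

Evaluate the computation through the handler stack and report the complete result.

Answer: [1, 8, -18]

Evaluation trace:
emit(1) @ H1 ⇒ out+=1
emit(8) @ H1 ⇒ out+=8
H0 returns -18
H1 returns [1, 8, -18]
= [1, 8, -18]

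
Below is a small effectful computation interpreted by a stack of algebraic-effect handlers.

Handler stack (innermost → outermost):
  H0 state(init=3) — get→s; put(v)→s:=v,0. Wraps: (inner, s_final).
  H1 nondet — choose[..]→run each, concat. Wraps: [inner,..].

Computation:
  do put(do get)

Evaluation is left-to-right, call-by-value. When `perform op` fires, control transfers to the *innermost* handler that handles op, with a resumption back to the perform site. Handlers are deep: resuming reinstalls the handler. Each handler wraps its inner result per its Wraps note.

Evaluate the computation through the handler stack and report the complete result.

Working:
get @ H0 ⇒ 3
put(3) @ H0 ⇒ s:=3
H0 returns (0, 3)
H1 returns [(0, 3)]
= [(0, 3)]

Answer: [(0, 3)]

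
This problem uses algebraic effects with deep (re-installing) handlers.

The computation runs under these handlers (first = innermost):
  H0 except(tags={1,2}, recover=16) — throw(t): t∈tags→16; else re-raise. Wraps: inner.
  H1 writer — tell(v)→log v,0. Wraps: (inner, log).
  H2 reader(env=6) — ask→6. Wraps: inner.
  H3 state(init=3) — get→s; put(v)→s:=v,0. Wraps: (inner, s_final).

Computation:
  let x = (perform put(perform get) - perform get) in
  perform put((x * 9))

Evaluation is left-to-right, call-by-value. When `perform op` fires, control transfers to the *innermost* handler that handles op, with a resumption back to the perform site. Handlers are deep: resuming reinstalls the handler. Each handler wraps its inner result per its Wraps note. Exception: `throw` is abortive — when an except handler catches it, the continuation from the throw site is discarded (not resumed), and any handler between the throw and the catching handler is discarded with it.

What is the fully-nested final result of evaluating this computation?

Answer: ((0, ()), -27)

Evaluation trace:
get @ H3 ⇒ 3
put(3) @ H3 ⇒ s:=3
get @ H3 ⇒ 3
put(-27) @ H3 ⇒ s:=-27
H0 returns 0
H1 returns (0, ())
H2 returns (0, ())
H3 returns ((0, ()), -27)
= ((0, ()), -27)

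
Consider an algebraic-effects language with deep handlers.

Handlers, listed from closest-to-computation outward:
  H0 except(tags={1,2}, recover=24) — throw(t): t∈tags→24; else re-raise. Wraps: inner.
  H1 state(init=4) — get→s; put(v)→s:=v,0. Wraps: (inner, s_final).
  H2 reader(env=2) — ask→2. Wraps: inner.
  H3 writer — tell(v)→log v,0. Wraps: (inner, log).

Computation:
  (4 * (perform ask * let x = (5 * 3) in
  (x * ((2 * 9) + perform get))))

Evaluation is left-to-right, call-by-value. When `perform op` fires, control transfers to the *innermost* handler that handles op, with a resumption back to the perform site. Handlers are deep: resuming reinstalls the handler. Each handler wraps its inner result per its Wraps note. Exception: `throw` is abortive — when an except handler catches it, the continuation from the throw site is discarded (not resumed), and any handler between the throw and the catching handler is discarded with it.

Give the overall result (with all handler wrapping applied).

Answer: ((2640, 4), ())

Evaluation trace:
ask @ H2 ⇒ 2
get @ H1 ⇒ 4
H0 returns 2640
H1 returns (2640, 4)
H2 returns (2640, 4)
H3 returns ((2640, 4), ())
= ((2640, 4), ())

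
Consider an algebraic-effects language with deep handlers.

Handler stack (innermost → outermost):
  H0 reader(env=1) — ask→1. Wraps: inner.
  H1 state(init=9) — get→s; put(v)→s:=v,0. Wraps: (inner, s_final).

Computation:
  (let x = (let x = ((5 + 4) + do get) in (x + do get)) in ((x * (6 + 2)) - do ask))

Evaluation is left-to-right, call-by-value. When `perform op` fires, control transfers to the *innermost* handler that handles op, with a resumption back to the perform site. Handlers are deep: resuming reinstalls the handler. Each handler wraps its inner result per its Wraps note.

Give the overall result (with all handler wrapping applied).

Answer: (215, 9)

Evaluation trace:
get @ H1 ⇒ 9
get @ H1 ⇒ 9
ask @ H0 ⇒ 1
H0 returns 215
H1 returns (215, 9)
= (215, 9)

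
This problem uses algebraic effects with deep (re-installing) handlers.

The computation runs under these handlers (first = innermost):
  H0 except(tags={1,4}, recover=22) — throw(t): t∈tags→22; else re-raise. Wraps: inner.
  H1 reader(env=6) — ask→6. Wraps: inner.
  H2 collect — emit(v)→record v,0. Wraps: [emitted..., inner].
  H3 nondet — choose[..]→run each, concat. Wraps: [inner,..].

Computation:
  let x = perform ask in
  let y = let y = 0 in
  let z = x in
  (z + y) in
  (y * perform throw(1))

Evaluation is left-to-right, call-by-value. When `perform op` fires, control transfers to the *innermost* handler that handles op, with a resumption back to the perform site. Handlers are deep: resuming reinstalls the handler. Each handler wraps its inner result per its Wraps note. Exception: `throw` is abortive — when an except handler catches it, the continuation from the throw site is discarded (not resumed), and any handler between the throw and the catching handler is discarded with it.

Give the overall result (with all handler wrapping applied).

Evaluation trace:
ask @ H1 ⇒ 6
throw(1) @ H0 caught ⇒ 22
H1 returns 22
H2 returns [22]
H3 returns [[22]]
= [[22]]

Answer: [[22]]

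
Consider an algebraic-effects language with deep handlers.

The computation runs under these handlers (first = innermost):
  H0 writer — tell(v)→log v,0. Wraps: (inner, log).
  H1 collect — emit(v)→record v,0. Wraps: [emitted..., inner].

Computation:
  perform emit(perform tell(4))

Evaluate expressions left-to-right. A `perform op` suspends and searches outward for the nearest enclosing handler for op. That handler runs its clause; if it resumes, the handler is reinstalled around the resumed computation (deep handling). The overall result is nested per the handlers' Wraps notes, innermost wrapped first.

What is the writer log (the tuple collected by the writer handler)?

Answer: (4)

Step-by-step:
tell(4) @ H0 ⇒ log+=4
emit(0) @ H1 ⇒ out+=0
H0 returns (0, (4))
H1 returns [0, (0, (4))]
= [0, (0, (4))]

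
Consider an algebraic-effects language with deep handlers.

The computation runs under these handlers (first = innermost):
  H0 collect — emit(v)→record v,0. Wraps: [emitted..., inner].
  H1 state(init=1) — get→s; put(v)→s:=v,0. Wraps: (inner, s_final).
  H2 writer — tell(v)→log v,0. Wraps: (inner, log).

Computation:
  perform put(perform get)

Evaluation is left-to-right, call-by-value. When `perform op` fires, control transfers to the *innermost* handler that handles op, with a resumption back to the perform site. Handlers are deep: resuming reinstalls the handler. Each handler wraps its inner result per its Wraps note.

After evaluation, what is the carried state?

Evaluation trace:
get @ H1 ⇒ 1
put(1) @ H1 ⇒ s:=1
H0 returns [0]
H1 returns ([0], 1)
H2 returns (([0], 1), ())
= (([0], 1), ())

Answer: 1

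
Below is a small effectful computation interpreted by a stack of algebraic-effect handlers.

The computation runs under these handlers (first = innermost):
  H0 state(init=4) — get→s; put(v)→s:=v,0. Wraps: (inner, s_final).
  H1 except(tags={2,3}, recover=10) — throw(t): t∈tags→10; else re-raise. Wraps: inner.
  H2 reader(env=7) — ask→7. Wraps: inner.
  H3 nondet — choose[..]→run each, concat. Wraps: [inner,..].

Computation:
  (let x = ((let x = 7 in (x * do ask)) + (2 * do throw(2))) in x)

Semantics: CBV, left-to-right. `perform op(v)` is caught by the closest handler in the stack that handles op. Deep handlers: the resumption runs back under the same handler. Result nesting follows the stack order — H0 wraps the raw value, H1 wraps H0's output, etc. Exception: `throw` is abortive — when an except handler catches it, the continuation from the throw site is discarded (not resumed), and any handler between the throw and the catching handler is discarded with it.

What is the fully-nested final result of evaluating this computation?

Evaluation trace:
ask @ H2 ⇒ 7
throw(2) @ H1 caught ⇒ 10
H2 returns 10
H3 returns [10]
= [10]

Answer: [10]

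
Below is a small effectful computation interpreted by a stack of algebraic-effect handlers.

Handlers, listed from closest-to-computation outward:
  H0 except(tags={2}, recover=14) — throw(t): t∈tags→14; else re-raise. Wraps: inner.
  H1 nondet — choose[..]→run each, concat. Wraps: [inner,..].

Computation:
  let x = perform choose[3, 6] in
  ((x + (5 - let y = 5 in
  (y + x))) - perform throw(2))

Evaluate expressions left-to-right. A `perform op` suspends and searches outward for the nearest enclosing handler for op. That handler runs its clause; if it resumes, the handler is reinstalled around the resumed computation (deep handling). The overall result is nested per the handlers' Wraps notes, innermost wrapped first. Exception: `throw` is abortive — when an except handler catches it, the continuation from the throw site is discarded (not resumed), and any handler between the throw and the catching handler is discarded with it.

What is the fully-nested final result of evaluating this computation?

Working:
choose[3, 6] @ H1
  branch[0] choose=3:
    throw(2) @ H0 caught ⇒ 14
    H1 returns [14]
  branch[1] choose=6:
    throw(2) @ H0 caught ⇒ 14
    H1 returns [14]
= [14, 14]

Answer: [14, 14]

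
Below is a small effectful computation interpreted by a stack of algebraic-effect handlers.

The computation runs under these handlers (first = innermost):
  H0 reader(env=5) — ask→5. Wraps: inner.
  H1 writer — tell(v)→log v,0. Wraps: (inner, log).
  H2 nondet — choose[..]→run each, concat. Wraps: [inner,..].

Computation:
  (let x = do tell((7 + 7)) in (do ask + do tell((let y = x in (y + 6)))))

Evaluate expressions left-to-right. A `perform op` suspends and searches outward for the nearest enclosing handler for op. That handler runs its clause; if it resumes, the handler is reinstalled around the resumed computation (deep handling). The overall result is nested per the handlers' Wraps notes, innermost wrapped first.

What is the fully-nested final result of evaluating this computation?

Working:
tell(14) @ H1 ⇒ log+=14
ask @ H0 ⇒ 5
tell(6) @ H1 ⇒ log+=6
H0 returns 5
H1 returns (5, (14, 6))
H2 returns [(5, (14, 6))]
= [(5, (14, 6))]

Answer: [(5, (14, 6))]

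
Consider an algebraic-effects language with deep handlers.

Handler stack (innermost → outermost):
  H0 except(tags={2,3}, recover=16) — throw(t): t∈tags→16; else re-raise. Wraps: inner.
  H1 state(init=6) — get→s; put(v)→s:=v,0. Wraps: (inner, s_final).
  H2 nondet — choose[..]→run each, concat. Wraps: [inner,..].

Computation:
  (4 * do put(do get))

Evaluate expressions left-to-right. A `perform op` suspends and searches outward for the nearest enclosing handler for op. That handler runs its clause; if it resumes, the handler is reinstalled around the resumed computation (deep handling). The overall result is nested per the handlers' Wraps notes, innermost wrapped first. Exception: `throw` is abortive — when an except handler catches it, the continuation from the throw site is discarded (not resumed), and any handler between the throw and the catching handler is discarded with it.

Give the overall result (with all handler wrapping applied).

Evaluation trace:
get @ H1 ⇒ 6
put(6) @ H1 ⇒ s:=6
H0 returns 0
H1 returns (0, 6)
H2 returns [(0, 6)]
= [(0, 6)]

Answer: [(0, 6)]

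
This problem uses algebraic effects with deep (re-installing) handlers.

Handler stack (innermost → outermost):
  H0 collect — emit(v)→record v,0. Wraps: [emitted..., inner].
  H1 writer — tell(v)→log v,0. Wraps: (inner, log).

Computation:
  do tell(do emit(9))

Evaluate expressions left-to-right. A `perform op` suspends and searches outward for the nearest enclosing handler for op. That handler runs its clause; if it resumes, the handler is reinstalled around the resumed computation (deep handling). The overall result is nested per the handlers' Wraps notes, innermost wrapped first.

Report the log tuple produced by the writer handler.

Evaluation trace:
emit(9) @ H0 ⇒ out+=9
tell(0) @ H1 ⇒ log+=0
H0 returns [9, 0]
H1 returns ([9, 0], (0))
= ([9, 0], (0))

Answer: (0)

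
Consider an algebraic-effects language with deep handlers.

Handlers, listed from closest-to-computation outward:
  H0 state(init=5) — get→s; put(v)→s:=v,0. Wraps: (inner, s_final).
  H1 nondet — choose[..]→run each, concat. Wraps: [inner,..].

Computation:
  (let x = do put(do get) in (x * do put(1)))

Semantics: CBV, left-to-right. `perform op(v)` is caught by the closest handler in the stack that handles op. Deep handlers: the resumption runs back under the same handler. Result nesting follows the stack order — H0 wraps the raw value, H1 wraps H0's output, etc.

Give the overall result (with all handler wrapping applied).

Answer: [(0, 1)]

Step-by-step:
get @ H0 ⇒ 5
put(5) @ H0 ⇒ s:=5
put(1) @ H0 ⇒ s:=1
H0 returns (0, 1)
H1 returns [(0, 1)]
= [(0, 1)]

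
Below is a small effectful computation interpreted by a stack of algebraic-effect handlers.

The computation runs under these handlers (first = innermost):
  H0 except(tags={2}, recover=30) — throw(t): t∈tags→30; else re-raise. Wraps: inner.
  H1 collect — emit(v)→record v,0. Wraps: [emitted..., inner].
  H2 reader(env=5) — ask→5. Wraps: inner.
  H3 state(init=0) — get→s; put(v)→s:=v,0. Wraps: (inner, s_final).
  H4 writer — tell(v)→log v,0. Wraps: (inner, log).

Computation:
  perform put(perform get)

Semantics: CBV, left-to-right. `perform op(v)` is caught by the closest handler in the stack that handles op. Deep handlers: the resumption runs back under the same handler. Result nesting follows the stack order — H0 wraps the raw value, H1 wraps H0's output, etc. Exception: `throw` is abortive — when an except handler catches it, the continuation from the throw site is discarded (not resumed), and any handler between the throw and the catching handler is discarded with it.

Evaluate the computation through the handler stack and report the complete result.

Evaluation trace:
get @ H3 ⇒ 0
put(0) @ H3 ⇒ s:=0
H0 returns 0
H1 returns [0]
H2 returns [0]
H3 returns ([0], 0)
H4 returns (([0], 0), ())
= (([0], 0), ())

Answer: (([0], 0), ())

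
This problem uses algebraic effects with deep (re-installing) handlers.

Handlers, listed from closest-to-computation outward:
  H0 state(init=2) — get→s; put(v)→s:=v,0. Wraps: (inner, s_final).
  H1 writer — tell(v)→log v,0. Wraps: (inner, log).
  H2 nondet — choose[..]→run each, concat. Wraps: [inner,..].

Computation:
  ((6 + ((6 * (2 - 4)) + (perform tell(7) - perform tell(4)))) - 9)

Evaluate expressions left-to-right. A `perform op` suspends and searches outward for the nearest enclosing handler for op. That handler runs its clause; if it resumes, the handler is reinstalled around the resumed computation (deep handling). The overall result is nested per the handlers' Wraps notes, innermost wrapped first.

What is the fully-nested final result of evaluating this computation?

Answer: [((-15, 2), (7, 4))]

Step-by-step:
tell(7) @ H1 ⇒ log+=7
tell(4) @ H1 ⇒ log+=4
H0 returns (-15, 2)
H1 returns ((-15, 2), (7, 4))
H2 returns [((-15, 2), (7, 4))]
= [((-15, 2), (7, 4))]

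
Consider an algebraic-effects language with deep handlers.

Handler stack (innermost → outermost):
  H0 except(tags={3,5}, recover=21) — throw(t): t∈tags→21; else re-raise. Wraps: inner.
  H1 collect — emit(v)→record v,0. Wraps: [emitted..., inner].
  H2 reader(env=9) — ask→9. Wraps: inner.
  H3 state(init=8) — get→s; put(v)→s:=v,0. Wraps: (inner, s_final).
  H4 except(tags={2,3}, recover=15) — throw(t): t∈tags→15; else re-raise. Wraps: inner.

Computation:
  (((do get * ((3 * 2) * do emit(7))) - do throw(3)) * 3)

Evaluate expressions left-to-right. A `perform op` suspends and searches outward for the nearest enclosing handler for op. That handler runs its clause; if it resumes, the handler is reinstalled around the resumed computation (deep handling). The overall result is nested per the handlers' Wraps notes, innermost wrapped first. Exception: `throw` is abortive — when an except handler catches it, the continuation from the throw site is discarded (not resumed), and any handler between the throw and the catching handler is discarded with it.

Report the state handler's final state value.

Answer: 8

Evaluation trace:
get @ H3 ⇒ 8
emit(7) @ H1 ⇒ out+=7
throw(3) @ H0 caught ⇒ 21
H1 returns [7, 21]
H2 returns [7, 21]
H3 returns ([7, 21], 8)
H4 returns ([7, 21], 8)
= ([7, 21], 8)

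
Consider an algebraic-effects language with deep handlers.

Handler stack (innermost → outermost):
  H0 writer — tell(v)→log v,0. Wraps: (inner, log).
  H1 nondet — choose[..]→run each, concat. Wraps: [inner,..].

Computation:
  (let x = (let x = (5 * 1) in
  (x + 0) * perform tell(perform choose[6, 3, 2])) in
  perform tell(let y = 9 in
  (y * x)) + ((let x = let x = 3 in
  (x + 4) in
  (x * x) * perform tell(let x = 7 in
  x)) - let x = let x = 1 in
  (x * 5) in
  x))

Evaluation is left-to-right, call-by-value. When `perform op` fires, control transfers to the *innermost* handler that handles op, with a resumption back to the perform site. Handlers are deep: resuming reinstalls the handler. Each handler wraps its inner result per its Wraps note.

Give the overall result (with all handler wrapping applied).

Answer: [(-5, (6, 0, 7)), (-5, (3, 0, 7)), (-5, (2, 0, 7))]

Working:
choose[6, 3, 2] @ H1
  branch[0] choose=6:
    tell(6) @ H0 ⇒ log+=6
    tell(0) @ H0 ⇒ log+=0
    tell(7) @ H0 ⇒ log+=7
    H0 returns (-5, (6, 0, 7))
    H1 returns [(-5, (6, 0, 7))]
  branch[1] choose=3:
    tell(3) @ H0 ⇒ log+=3
    tell(0) @ H0 ⇒ log+=0
    tell(7) @ H0 ⇒ log+=7
    H0 returns (-5, (3, 0, 7))
    H1 returns [(-5, (3, 0, 7))]
  branch[2] choose=2:
    tell(2) @ H0 ⇒ log+=2
    tell(0) @ H0 ⇒ log+=0
    tell(7) @ H0 ⇒ log+=7
    H0 returns (-5, (2, 0, 7))
    H1 returns [(-5, (2, 0, 7))]
= [(-5, (6, 0, 7)), (-5, (3, 0, 7)), (-5, (2, 0, 7))]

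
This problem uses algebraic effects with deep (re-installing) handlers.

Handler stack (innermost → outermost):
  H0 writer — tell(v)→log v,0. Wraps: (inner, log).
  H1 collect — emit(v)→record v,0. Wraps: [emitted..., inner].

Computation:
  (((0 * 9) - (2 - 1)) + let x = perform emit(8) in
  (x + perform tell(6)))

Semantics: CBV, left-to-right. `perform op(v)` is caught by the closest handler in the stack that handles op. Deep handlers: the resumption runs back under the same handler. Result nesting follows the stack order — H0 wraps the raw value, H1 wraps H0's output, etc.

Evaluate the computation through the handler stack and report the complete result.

Step-by-step:
emit(8) @ H1 ⇒ out+=8
tell(6) @ H0 ⇒ log+=6
H0 returns (-1, (6))
H1 returns [8, (-1, (6))]
= [8, (-1, (6))]

Answer: [8, (-1, (6))]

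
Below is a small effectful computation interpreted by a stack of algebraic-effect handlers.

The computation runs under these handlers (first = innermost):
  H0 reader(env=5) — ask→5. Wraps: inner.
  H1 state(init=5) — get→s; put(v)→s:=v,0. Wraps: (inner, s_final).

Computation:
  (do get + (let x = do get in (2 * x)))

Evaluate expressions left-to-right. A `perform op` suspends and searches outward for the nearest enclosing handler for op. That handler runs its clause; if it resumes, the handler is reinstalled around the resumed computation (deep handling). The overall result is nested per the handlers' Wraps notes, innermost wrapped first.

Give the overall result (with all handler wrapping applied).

Step-by-step:
get @ H1 ⇒ 5
get @ H1 ⇒ 5
H0 returns 15
H1 returns (15, 5)
= (15, 5)

Answer: (15, 5)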